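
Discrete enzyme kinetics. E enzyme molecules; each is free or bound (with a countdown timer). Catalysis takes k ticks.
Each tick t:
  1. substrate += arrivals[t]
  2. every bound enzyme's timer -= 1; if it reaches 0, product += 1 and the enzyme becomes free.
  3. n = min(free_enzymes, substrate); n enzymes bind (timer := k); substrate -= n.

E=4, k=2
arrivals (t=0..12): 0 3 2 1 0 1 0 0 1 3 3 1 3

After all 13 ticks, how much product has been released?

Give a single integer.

Answer: 12

Derivation:
t=0: arr=0 -> substrate=0 bound=0 product=0
t=1: arr=3 -> substrate=0 bound=3 product=0
t=2: arr=2 -> substrate=1 bound=4 product=0
t=3: arr=1 -> substrate=0 bound=3 product=3
t=4: arr=0 -> substrate=0 bound=2 product=4
t=5: arr=1 -> substrate=0 bound=1 product=6
t=6: arr=0 -> substrate=0 bound=1 product=6
t=7: arr=0 -> substrate=0 bound=0 product=7
t=8: arr=1 -> substrate=0 bound=1 product=7
t=9: arr=3 -> substrate=0 bound=4 product=7
t=10: arr=3 -> substrate=2 bound=4 product=8
t=11: arr=1 -> substrate=0 bound=4 product=11
t=12: arr=3 -> substrate=2 bound=4 product=12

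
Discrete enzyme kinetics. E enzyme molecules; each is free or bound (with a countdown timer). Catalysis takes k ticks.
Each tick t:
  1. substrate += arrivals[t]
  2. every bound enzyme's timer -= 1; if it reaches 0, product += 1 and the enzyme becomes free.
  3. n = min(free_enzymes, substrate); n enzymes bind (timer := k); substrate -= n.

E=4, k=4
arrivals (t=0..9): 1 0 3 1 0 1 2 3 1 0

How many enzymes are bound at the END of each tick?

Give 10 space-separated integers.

Answer: 1 1 4 4 4 4 4 4 4 4

Derivation:
t=0: arr=1 -> substrate=0 bound=1 product=0
t=1: arr=0 -> substrate=0 bound=1 product=0
t=2: arr=3 -> substrate=0 bound=4 product=0
t=3: arr=1 -> substrate=1 bound=4 product=0
t=4: arr=0 -> substrate=0 bound=4 product=1
t=5: arr=1 -> substrate=1 bound=4 product=1
t=6: arr=2 -> substrate=0 bound=4 product=4
t=7: arr=3 -> substrate=3 bound=4 product=4
t=8: arr=1 -> substrate=3 bound=4 product=5
t=9: arr=0 -> substrate=3 bound=4 product=5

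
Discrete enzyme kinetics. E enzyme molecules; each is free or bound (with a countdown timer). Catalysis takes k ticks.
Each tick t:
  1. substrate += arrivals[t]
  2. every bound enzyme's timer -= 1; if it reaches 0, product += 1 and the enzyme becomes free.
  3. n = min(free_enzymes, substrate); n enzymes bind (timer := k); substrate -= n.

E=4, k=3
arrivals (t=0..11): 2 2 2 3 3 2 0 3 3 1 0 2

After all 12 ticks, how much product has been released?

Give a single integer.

t=0: arr=2 -> substrate=0 bound=2 product=0
t=1: arr=2 -> substrate=0 bound=4 product=0
t=2: arr=2 -> substrate=2 bound=4 product=0
t=3: arr=3 -> substrate=3 bound=4 product=2
t=4: arr=3 -> substrate=4 bound=4 product=4
t=5: arr=2 -> substrate=6 bound=4 product=4
t=6: arr=0 -> substrate=4 bound=4 product=6
t=7: arr=3 -> substrate=5 bound=4 product=8
t=8: arr=3 -> substrate=8 bound=4 product=8
t=9: arr=1 -> substrate=7 bound=4 product=10
t=10: arr=0 -> substrate=5 bound=4 product=12
t=11: arr=2 -> substrate=7 bound=4 product=12

Answer: 12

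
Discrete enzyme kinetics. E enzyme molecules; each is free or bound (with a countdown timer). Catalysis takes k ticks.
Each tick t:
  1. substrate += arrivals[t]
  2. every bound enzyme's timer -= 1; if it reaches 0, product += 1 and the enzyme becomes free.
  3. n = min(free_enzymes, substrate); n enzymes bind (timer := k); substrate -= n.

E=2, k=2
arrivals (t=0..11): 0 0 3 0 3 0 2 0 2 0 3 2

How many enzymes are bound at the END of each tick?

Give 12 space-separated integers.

t=0: arr=0 -> substrate=0 bound=0 product=0
t=1: arr=0 -> substrate=0 bound=0 product=0
t=2: arr=3 -> substrate=1 bound=2 product=0
t=3: arr=0 -> substrate=1 bound=2 product=0
t=4: arr=3 -> substrate=2 bound=2 product=2
t=5: arr=0 -> substrate=2 bound=2 product=2
t=6: arr=2 -> substrate=2 bound=2 product=4
t=7: arr=0 -> substrate=2 bound=2 product=4
t=8: arr=2 -> substrate=2 bound=2 product=6
t=9: arr=0 -> substrate=2 bound=2 product=6
t=10: arr=3 -> substrate=3 bound=2 product=8
t=11: arr=2 -> substrate=5 bound=2 product=8

Answer: 0 0 2 2 2 2 2 2 2 2 2 2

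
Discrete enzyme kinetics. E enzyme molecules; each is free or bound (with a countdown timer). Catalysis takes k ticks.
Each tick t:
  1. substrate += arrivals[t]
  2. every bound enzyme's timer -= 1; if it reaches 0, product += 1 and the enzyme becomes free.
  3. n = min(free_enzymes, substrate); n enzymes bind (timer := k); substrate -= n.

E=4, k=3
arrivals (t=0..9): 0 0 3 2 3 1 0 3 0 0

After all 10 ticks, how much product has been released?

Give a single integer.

t=0: arr=0 -> substrate=0 bound=0 product=0
t=1: arr=0 -> substrate=0 bound=0 product=0
t=2: arr=3 -> substrate=0 bound=3 product=0
t=3: arr=2 -> substrate=1 bound=4 product=0
t=4: arr=3 -> substrate=4 bound=4 product=0
t=5: arr=1 -> substrate=2 bound=4 product=3
t=6: arr=0 -> substrate=1 bound=4 product=4
t=7: arr=3 -> substrate=4 bound=4 product=4
t=8: arr=0 -> substrate=1 bound=4 product=7
t=9: arr=0 -> substrate=0 bound=4 product=8

Answer: 8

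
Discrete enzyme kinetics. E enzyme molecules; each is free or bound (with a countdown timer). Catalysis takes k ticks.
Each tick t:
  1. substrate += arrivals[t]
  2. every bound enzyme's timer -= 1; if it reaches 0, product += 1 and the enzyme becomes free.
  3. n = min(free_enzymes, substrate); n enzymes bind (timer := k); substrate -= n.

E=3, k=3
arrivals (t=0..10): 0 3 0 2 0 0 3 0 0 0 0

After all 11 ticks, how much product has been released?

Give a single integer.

Answer: 8

Derivation:
t=0: arr=0 -> substrate=0 bound=0 product=0
t=1: arr=3 -> substrate=0 bound=3 product=0
t=2: arr=0 -> substrate=0 bound=3 product=0
t=3: arr=2 -> substrate=2 bound=3 product=0
t=4: arr=0 -> substrate=0 bound=2 product=3
t=5: arr=0 -> substrate=0 bound=2 product=3
t=6: arr=3 -> substrate=2 bound=3 product=3
t=7: arr=0 -> substrate=0 bound=3 product=5
t=8: arr=0 -> substrate=0 bound=3 product=5
t=9: arr=0 -> substrate=0 bound=2 product=6
t=10: arr=0 -> substrate=0 bound=0 product=8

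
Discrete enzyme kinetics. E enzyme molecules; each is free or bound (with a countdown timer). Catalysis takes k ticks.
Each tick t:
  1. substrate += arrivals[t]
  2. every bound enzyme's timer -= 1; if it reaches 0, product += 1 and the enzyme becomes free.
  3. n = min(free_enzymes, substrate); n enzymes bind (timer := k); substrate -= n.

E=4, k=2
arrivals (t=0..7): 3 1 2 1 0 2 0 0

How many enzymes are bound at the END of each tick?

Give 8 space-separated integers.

t=0: arr=3 -> substrate=0 bound=3 product=0
t=1: arr=1 -> substrate=0 bound=4 product=0
t=2: arr=2 -> substrate=0 bound=3 product=3
t=3: arr=1 -> substrate=0 bound=3 product=4
t=4: arr=0 -> substrate=0 bound=1 product=6
t=5: arr=2 -> substrate=0 bound=2 product=7
t=6: arr=0 -> substrate=0 bound=2 product=7
t=7: arr=0 -> substrate=0 bound=0 product=9

Answer: 3 4 3 3 1 2 2 0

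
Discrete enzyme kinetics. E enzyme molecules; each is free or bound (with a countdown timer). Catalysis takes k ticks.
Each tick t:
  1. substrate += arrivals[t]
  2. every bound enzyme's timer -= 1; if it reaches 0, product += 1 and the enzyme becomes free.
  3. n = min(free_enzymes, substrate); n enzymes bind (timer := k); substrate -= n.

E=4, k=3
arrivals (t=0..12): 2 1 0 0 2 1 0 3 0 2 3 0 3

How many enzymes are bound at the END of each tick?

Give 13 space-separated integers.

Answer: 2 3 3 1 2 3 3 4 3 4 4 4 4

Derivation:
t=0: arr=2 -> substrate=0 bound=2 product=0
t=1: arr=1 -> substrate=0 bound=3 product=0
t=2: arr=0 -> substrate=0 bound=3 product=0
t=3: arr=0 -> substrate=0 bound=1 product=2
t=4: arr=2 -> substrate=0 bound=2 product=3
t=5: arr=1 -> substrate=0 bound=3 product=3
t=6: arr=0 -> substrate=0 bound=3 product=3
t=7: arr=3 -> substrate=0 bound=4 product=5
t=8: arr=0 -> substrate=0 bound=3 product=6
t=9: arr=2 -> substrate=1 bound=4 product=6
t=10: arr=3 -> substrate=1 bound=4 product=9
t=11: arr=0 -> substrate=1 bound=4 product=9
t=12: arr=3 -> substrate=3 bound=4 product=10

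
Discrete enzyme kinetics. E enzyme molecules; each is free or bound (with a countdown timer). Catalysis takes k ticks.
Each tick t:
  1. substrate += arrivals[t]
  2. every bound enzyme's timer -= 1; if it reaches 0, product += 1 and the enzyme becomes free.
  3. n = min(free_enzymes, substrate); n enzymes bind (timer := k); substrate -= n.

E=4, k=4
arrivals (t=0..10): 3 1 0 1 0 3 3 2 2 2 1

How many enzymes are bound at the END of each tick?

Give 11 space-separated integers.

Answer: 3 4 4 4 2 4 4 4 4 4 4

Derivation:
t=0: arr=3 -> substrate=0 bound=3 product=0
t=1: arr=1 -> substrate=0 bound=4 product=0
t=2: arr=0 -> substrate=0 bound=4 product=0
t=3: arr=1 -> substrate=1 bound=4 product=0
t=4: arr=0 -> substrate=0 bound=2 product=3
t=5: arr=3 -> substrate=0 bound=4 product=4
t=6: arr=3 -> substrate=3 bound=4 product=4
t=7: arr=2 -> substrate=5 bound=4 product=4
t=8: arr=2 -> substrate=6 bound=4 product=5
t=9: arr=2 -> substrate=5 bound=4 product=8
t=10: arr=1 -> substrate=6 bound=4 product=8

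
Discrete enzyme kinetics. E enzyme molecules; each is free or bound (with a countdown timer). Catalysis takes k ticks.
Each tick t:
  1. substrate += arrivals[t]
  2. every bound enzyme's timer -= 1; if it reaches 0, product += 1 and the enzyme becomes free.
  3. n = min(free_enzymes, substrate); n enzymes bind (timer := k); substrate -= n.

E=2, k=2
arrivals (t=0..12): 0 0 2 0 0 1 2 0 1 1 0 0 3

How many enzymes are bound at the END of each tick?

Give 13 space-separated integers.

t=0: arr=0 -> substrate=0 bound=0 product=0
t=1: arr=0 -> substrate=0 bound=0 product=0
t=2: arr=2 -> substrate=0 bound=2 product=0
t=3: arr=0 -> substrate=0 bound=2 product=0
t=4: arr=0 -> substrate=0 bound=0 product=2
t=5: arr=1 -> substrate=0 bound=1 product=2
t=6: arr=2 -> substrate=1 bound=2 product=2
t=7: arr=0 -> substrate=0 bound=2 product=3
t=8: arr=1 -> substrate=0 bound=2 product=4
t=9: arr=1 -> substrate=0 bound=2 product=5
t=10: arr=0 -> substrate=0 bound=1 product=6
t=11: arr=0 -> substrate=0 bound=0 product=7
t=12: arr=3 -> substrate=1 bound=2 product=7

Answer: 0 0 2 2 0 1 2 2 2 2 1 0 2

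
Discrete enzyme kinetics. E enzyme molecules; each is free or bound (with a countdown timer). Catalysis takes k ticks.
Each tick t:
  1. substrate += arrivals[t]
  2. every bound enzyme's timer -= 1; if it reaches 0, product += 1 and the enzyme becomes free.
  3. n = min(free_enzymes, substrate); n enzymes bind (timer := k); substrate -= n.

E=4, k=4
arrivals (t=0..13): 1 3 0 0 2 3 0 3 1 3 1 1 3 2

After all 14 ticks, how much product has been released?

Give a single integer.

t=0: arr=1 -> substrate=0 bound=1 product=0
t=1: arr=3 -> substrate=0 bound=4 product=0
t=2: arr=0 -> substrate=0 bound=4 product=0
t=3: arr=0 -> substrate=0 bound=4 product=0
t=4: arr=2 -> substrate=1 bound=4 product=1
t=5: arr=3 -> substrate=1 bound=4 product=4
t=6: arr=0 -> substrate=1 bound=4 product=4
t=7: arr=3 -> substrate=4 bound=4 product=4
t=8: arr=1 -> substrate=4 bound=4 product=5
t=9: arr=3 -> substrate=4 bound=4 product=8
t=10: arr=1 -> substrate=5 bound=4 product=8
t=11: arr=1 -> substrate=6 bound=4 product=8
t=12: arr=3 -> substrate=8 bound=4 product=9
t=13: arr=2 -> substrate=7 bound=4 product=12

Answer: 12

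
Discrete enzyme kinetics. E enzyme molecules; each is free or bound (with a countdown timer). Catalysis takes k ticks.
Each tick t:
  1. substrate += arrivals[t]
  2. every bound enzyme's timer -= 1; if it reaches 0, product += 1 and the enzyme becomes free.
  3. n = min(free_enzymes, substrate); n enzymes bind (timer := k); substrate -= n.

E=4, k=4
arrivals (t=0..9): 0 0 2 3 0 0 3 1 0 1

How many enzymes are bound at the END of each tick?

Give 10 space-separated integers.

Answer: 0 0 2 4 4 4 4 4 4 4

Derivation:
t=0: arr=0 -> substrate=0 bound=0 product=0
t=1: arr=0 -> substrate=0 bound=0 product=0
t=2: arr=2 -> substrate=0 bound=2 product=0
t=3: arr=3 -> substrate=1 bound=4 product=0
t=4: arr=0 -> substrate=1 bound=4 product=0
t=5: arr=0 -> substrate=1 bound=4 product=0
t=6: arr=3 -> substrate=2 bound=4 product=2
t=7: arr=1 -> substrate=1 bound=4 product=4
t=8: arr=0 -> substrate=1 bound=4 product=4
t=9: arr=1 -> substrate=2 bound=4 product=4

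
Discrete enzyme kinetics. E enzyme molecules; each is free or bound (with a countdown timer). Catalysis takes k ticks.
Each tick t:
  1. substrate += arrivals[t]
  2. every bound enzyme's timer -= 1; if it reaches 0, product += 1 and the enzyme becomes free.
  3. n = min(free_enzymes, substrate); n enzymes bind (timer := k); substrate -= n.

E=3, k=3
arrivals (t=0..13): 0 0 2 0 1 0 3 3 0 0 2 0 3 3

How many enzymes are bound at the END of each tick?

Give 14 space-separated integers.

Answer: 0 0 2 2 3 1 3 3 3 3 3 3 3 3

Derivation:
t=0: arr=0 -> substrate=0 bound=0 product=0
t=1: arr=0 -> substrate=0 bound=0 product=0
t=2: arr=2 -> substrate=0 bound=2 product=0
t=3: arr=0 -> substrate=0 bound=2 product=0
t=4: arr=1 -> substrate=0 bound=3 product=0
t=5: arr=0 -> substrate=0 bound=1 product=2
t=6: arr=3 -> substrate=1 bound=3 product=2
t=7: arr=3 -> substrate=3 bound=3 product=3
t=8: arr=0 -> substrate=3 bound=3 product=3
t=9: arr=0 -> substrate=1 bound=3 product=5
t=10: arr=2 -> substrate=2 bound=3 product=6
t=11: arr=0 -> substrate=2 bound=3 product=6
t=12: arr=3 -> substrate=3 bound=3 product=8
t=13: arr=3 -> substrate=5 bound=3 product=9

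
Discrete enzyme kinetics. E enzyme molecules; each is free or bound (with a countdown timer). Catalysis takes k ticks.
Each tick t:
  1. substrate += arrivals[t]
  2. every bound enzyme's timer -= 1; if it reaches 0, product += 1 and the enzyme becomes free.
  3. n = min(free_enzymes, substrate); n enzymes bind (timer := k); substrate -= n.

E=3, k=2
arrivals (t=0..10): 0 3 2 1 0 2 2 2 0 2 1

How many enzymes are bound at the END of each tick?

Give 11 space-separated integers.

Answer: 0 3 3 3 3 2 3 3 3 3 3

Derivation:
t=0: arr=0 -> substrate=0 bound=0 product=0
t=1: arr=3 -> substrate=0 bound=3 product=0
t=2: arr=2 -> substrate=2 bound=3 product=0
t=3: arr=1 -> substrate=0 bound=3 product=3
t=4: arr=0 -> substrate=0 bound=3 product=3
t=5: arr=2 -> substrate=0 bound=2 product=6
t=6: arr=2 -> substrate=1 bound=3 product=6
t=7: arr=2 -> substrate=1 bound=3 product=8
t=8: arr=0 -> substrate=0 bound=3 product=9
t=9: arr=2 -> substrate=0 bound=3 product=11
t=10: arr=1 -> substrate=0 bound=3 product=12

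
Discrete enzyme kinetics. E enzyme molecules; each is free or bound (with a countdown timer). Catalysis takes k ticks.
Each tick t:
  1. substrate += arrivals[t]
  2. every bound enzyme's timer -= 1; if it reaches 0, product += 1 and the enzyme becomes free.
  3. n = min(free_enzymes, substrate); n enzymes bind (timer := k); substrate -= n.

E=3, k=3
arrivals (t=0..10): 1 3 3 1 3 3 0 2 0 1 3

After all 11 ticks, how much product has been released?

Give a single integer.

t=0: arr=1 -> substrate=0 bound=1 product=0
t=1: arr=3 -> substrate=1 bound=3 product=0
t=2: arr=3 -> substrate=4 bound=3 product=0
t=3: arr=1 -> substrate=4 bound=3 product=1
t=4: arr=3 -> substrate=5 bound=3 product=3
t=5: arr=3 -> substrate=8 bound=3 product=3
t=6: arr=0 -> substrate=7 bound=3 product=4
t=7: arr=2 -> substrate=7 bound=3 product=6
t=8: arr=0 -> substrate=7 bound=3 product=6
t=9: arr=1 -> substrate=7 bound=3 product=7
t=10: arr=3 -> substrate=8 bound=3 product=9

Answer: 9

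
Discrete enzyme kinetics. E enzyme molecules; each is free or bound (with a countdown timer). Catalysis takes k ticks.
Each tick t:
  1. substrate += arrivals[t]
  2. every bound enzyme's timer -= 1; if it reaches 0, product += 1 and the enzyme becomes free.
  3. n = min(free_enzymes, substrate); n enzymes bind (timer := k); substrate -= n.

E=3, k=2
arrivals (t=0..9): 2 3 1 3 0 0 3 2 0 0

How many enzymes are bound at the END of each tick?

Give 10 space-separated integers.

Answer: 2 3 3 3 3 3 3 3 3 2

Derivation:
t=0: arr=2 -> substrate=0 bound=2 product=0
t=1: arr=3 -> substrate=2 bound=3 product=0
t=2: arr=1 -> substrate=1 bound=3 product=2
t=3: arr=3 -> substrate=3 bound=3 product=3
t=4: arr=0 -> substrate=1 bound=3 product=5
t=5: arr=0 -> substrate=0 bound=3 product=6
t=6: arr=3 -> substrate=1 bound=3 product=8
t=7: arr=2 -> substrate=2 bound=3 product=9
t=8: arr=0 -> substrate=0 bound=3 product=11
t=9: arr=0 -> substrate=0 bound=2 product=12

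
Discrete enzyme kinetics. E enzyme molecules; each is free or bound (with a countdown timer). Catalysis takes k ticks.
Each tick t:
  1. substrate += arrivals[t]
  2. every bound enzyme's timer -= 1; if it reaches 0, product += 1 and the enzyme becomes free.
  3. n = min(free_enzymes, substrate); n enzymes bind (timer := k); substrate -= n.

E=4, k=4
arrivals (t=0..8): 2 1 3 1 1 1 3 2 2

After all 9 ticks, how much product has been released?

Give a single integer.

t=0: arr=2 -> substrate=0 bound=2 product=0
t=1: arr=1 -> substrate=0 bound=3 product=0
t=2: arr=3 -> substrate=2 bound=4 product=0
t=3: arr=1 -> substrate=3 bound=4 product=0
t=4: arr=1 -> substrate=2 bound=4 product=2
t=5: arr=1 -> substrate=2 bound=4 product=3
t=6: arr=3 -> substrate=4 bound=4 product=4
t=7: arr=2 -> substrate=6 bound=4 product=4
t=8: arr=2 -> substrate=6 bound=4 product=6

Answer: 6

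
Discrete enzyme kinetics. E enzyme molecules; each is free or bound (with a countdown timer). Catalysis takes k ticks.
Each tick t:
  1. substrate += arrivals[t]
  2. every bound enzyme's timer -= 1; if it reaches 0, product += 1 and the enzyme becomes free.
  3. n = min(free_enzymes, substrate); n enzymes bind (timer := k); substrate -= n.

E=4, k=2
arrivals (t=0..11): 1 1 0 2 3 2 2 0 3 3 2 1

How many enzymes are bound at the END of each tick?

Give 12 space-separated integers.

Answer: 1 2 1 2 4 4 4 3 4 4 4 4

Derivation:
t=0: arr=1 -> substrate=0 bound=1 product=0
t=1: arr=1 -> substrate=0 bound=2 product=0
t=2: arr=0 -> substrate=0 bound=1 product=1
t=3: arr=2 -> substrate=0 bound=2 product=2
t=4: arr=3 -> substrate=1 bound=4 product=2
t=5: arr=2 -> substrate=1 bound=4 product=4
t=6: arr=2 -> substrate=1 bound=4 product=6
t=7: arr=0 -> substrate=0 bound=3 product=8
t=8: arr=3 -> substrate=0 bound=4 product=10
t=9: arr=3 -> substrate=2 bound=4 product=11
t=10: arr=2 -> substrate=1 bound=4 product=14
t=11: arr=1 -> substrate=1 bound=4 product=15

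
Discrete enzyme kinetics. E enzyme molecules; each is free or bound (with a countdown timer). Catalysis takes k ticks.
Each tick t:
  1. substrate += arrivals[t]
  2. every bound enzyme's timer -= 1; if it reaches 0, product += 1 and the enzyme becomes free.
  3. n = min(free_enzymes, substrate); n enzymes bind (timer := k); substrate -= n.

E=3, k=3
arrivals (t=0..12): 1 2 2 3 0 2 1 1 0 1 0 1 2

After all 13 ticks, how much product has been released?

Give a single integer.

Answer: 10

Derivation:
t=0: arr=1 -> substrate=0 bound=1 product=0
t=1: arr=2 -> substrate=0 bound=3 product=0
t=2: arr=2 -> substrate=2 bound=3 product=0
t=3: arr=3 -> substrate=4 bound=3 product=1
t=4: arr=0 -> substrate=2 bound=3 product=3
t=5: arr=2 -> substrate=4 bound=3 product=3
t=6: arr=1 -> substrate=4 bound=3 product=4
t=7: arr=1 -> substrate=3 bound=3 product=6
t=8: arr=0 -> substrate=3 bound=3 product=6
t=9: arr=1 -> substrate=3 bound=3 product=7
t=10: arr=0 -> substrate=1 bound=3 product=9
t=11: arr=1 -> substrate=2 bound=3 product=9
t=12: arr=2 -> substrate=3 bound=3 product=10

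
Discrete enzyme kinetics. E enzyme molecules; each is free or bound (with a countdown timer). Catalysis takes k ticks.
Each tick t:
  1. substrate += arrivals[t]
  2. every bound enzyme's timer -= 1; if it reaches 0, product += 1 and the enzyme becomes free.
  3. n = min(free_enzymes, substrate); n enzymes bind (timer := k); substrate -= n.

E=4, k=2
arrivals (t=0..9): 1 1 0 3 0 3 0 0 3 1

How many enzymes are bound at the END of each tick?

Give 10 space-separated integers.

t=0: arr=1 -> substrate=0 bound=1 product=0
t=1: arr=1 -> substrate=0 bound=2 product=0
t=2: arr=0 -> substrate=0 bound=1 product=1
t=3: arr=3 -> substrate=0 bound=3 product=2
t=4: arr=0 -> substrate=0 bound=3 product=2
t=5: arr=3 -> substrate=0 bound=3 product=5
t=6: arr=0 -> substrate=0 bound=3 product=5
t=7: arr=0 -> substrate=0 bound=0 product=8
t=8: arr=3 -> substrate=0 bound=3 product=8
t=9: arr=1 -> substrate=0 bound=4 product=8

Answer: 1 2 1 3 3 3 3 0 3 4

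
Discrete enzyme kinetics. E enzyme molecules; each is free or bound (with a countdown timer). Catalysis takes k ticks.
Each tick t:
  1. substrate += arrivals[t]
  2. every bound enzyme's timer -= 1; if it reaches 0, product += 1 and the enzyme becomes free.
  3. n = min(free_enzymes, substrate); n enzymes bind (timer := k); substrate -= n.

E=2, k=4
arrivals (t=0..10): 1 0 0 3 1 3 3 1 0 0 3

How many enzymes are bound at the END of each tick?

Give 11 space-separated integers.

t=0: arr=1 -> substrate=0 bound=1 product=0
t=1: arr=0 -> substrate=0 bound=1 product=0
t=2: arr=0 -> substrate=0 bound=1 product=0
t=3: arr=3 -> substrate=2 bound=2 product=0
t=4: arr=1 -> substrate=2 bound=2 product=1
t=5: arr=3 -> substrate=5 bound=2 product=1
t=6: arr=3 -> substrate=8 bound=2 product=1
t=7: arr=1 -> substrate=8 bound=2 product=2
t=8: arr=0 -> substrate=7 bound=2 product=3
t=9: arr=0 -> substrate=7 bound=2 product=3
t=10: arr=3 -> substrate=10 bound=2 product=3

Answer: 1 1 1 2 2 2 2 2 2 2 2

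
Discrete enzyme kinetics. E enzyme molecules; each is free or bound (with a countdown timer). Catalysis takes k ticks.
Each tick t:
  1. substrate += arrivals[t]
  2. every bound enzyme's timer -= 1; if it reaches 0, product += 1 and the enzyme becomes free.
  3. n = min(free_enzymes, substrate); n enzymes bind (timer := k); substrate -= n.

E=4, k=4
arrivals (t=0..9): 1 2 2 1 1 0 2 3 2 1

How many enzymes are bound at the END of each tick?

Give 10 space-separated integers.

t=0: arr=1 -> substrate=0 bound=1 product=0
t=1: arr=2 -> substrate=0 bound=3 product=0
t=2: arr=2 -> substrate=1 bound=4 product=0
t=3: arr=1 -> substrate=2 bound=4 product=0
t=4: arr=1 -> substrate=2 bound=4 product=1
t=5: arr=0 -> substrate=0 bound=4 product=3
t=6: arr=2 -> substrate=1 bound=4 product=4
t=7: arr=3 -> substrate=4 bound=4 product=4
t=8: arr=2 -> substrate=5 bound=4 product=5
t=9: arr=1 -> substrate=4 bound=4 product=7

Answer: 1 3 4 4 4 4 4 4 4 4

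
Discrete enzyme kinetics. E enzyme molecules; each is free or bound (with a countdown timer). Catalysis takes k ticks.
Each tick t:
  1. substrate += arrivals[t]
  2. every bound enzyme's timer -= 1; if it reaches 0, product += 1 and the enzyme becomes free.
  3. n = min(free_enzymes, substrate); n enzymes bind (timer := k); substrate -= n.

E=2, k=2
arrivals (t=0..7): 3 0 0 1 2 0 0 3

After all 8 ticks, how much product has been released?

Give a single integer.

t=0: arr=3 -> substrate=1 bound=2 product=0
t=1: arr=0 -> substrate=1 bound=2 product=0
t=2: arr=0 -> substrate=0 bound=1 product=2
t=3: arr=1 -> substrate=0 bound=2 product=2
t=4: arr=2 -> substrate=1 bound=2 product=3
t=5: arr=0 -> substrate=0 bound=2 product=4
t=6: arr=0 -> substrate=0 bound=1 product=5
t=7: arr=3 -> substrate=1 bound=2 product=6

Answer: 6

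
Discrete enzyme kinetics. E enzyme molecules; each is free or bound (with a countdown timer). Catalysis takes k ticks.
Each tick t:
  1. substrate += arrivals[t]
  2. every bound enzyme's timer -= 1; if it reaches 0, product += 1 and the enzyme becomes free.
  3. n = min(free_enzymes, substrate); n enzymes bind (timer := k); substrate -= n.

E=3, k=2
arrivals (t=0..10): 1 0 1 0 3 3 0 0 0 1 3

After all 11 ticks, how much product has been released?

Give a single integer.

Answer: 8

Derivation:
t=0: arr=1 -> substrate=0 bound=1 product=0
t=1: arr=0 -> substrate=0 bound=1 product=0
t=2: arr=1 -> substrate=0 bound=1 product=1
t=3: arr=0 -> substrate=0 bound=1 product=1
t=4: arr=3 -> substrate=0 bound=3 product=2
t=5: arr=3 -> substrate=3 bound=3 product=2
t=6: arr=0 -> substrate=0 bound=3 product=5
t=7: arr=0 -> substrate=0 bound=3 product=5
t=8: arr=0 -> substrate=0 bound=0 product=8
t=9: arr=1 -> substrate=0 bound=1 product=8
t=10: arr=3 -> substrate=1 bound=3 product=8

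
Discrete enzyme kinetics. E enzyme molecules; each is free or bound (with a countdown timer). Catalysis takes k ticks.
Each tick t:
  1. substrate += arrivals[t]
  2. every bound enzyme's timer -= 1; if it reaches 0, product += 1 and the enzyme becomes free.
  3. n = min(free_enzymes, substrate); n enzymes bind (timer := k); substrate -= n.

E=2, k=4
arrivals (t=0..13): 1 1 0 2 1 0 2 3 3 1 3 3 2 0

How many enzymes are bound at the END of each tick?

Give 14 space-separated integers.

Answer: 1 2 2 2 2 2 2 2 2 2 2 2 2 2

Derivation:
t=0: arr=1 -> substrate=0 bound=1 product=0
t=1: arr=1 -> substrate=0 bound=2 product=0
t=2: arr=0 -> substrate=0 bound=2 product=0
t=3: arr=2 -> substrate=2 bound=2 product=0
t=4: arr=1 -> substrate=2 bound=2 product=1
t=5: arr=0 -> substrate=1 bound=2 product=2
t=6: arr=2 -> substrate=3 bound=2 product=2
t=7: arr=3 -> substrate=6 bound=2 product=2
t=8: arr=3 -> substrate=8 bound=2 product=3
t=9: arr=1 -> substrate=8 bound=2 product=4
t=10: arr=3 -> substrate=11 bound=2 product=4
t=11: arr=3 -> substrate=14 bound=2 product=4
t=12: arr=2 -> substrate=15 bound=2 product=5
t=13: arr=0 -> substrate=14 bound=2 product=6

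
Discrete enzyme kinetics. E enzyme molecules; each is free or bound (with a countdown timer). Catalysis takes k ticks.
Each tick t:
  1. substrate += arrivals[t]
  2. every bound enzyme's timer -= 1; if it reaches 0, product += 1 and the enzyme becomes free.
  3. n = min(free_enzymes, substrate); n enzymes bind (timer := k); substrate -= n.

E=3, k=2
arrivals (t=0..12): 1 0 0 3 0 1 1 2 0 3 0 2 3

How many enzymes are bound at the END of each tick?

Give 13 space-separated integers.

t=0: arr=1 -> substrate=0 bound=1 product=0
t=1: arr=0 -> substrate=0 bound=1 product=0
t=2: arr=0 -> substrate=0 bound=0 product=1
t=3: arr=3 -> substrate=0 bound=3 product=1
t=4: arr=0 -> substrate=0 bound=3 product=1
t=5: arr=1 -> substrate=0 bound=1 product=4
t=6: arr=1 -> substrate=0 bound=2 product=4
t=7: arr=2 -> substrate=0 bound=3 product=5
t=8: arr=0 -> substrate=0 bound=2 product=6
t=9: arr=3 -> substrate=0 bound=3 product=8
t=10: arr=0 -> substrate=0 bound=3 product=8
t=11: arr=2 -> substrate=0 bound=2 product=11
t=12: arr=3 -> substrate=2 bound=3 product=11

Answer: 1 1 0 3 3 1 2 3 2 3 3 2 3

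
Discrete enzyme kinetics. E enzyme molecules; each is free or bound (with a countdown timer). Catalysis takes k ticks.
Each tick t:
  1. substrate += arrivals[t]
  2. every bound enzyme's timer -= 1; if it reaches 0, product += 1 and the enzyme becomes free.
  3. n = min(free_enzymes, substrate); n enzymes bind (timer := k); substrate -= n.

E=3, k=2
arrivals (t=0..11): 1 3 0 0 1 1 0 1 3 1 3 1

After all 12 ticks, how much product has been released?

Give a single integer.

Answer: 10

Derivation:
t=0: arr=1 -> substrate=0 bound=1 product=0
t=1: arr=3 -> substrate=1 bound=3 product=0
t=2: arr=0 -> substrate=0 bound=3 product=1
t=3: arr=0 -> substrate=0 bound=1 product=3
t=4: arr=1 -> substrate=0 bound=1 product=4
t=5: arr=1 -> substrate=0 bound=2 product=4
t=6: arr=0 -> substrate=0 bound=1 product=5
t=7: arr=1 -> substrate=0 bound=1 product=6
t=8: arr=3 -> substrate=1 bound=3 product=6
t=9: arr=1 -> substrate=1 bound=3 product=7
t=10: arr=3 -> substrate=2 bound=3 product=9
t=11: arr=1 -> substrate=2 bound=3 product=10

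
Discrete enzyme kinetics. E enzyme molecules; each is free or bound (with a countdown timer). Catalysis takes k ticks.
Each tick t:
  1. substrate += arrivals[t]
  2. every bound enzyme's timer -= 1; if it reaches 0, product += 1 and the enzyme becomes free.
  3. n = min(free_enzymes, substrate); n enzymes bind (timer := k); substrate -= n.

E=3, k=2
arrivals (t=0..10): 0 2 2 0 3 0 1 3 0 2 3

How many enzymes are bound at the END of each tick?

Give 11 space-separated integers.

Answer: 0 2 3 2 3 3 2 3 3 3 3

Derivation:
t=0: arr=0 -> substrate=0 bound=0 product=0
t=1: arr=2 -> substrate=0 bound=2 product=0
t=2: arr=2 -> substrate=1 bound=3 product=0
t=3: arr=0 -> substrate=0 bound=2 product=2
t=4: arr=3 -> substrate=1 bound=3 product=3
t=5: arr=0 -> substrate=0 bound=3 product=4
t=6: arr=1 -> substrate=0 bound=2 product=6
t=7: arr=3 -> substrate=1 bound=3 product=7
t=8: arr=0 -> substrate=0 bound=3 product=8
t=9: arr=2 -> substrate=0 bound=3 product=10
t=10: arr=3 -> substrate=2 bound=3 product=11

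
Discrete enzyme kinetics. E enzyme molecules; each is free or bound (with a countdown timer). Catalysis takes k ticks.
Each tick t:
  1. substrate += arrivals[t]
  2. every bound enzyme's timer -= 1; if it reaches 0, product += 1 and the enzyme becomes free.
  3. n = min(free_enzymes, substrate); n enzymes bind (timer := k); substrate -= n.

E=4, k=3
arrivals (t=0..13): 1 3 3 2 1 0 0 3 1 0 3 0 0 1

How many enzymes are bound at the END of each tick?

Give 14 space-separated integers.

t=0: arr=1 -> substrate=0 bound=1 product=0
t=1: arr=3 -> substrate=0 bound=4 product=0
t=2: arr=3 -> substrate=3 bound=4 product=0
t=3: arr=2 -> substrate=4 bound=4 product=1
t=4: arr=1 -> substrate=2 bound=4 product=4
t=5: arr=0 -> substrate=2 bound=4 product=4
t=6: arr=0 -> substrate=1 bound=4 product=5
t=7: arr=3 -> substrate=1 bound=4 product=8
t=8: arr=1 -> substrate=2 bound=4 product=8
t=9: arr=0 -> substrate=1 bound=4 product=9
t=10: arr=3 -> substrate=1 bound=4 product=12
t=11: arr=0 -> substrate=1 bound=4 product=12
t=12: arr=0 -> substrate=0 bound=4 product=13
t=13: arr=1 -> substrate=0 bound=2 product=16

Answer: 1 4 4 4 4 4 4 4 4 4 4 4 4 2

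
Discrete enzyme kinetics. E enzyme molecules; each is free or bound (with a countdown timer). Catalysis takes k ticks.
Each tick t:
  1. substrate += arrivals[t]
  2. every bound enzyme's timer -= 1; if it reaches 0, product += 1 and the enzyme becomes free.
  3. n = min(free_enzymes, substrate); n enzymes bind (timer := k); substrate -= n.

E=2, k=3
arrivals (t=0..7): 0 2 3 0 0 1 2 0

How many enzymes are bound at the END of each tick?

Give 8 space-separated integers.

t=0: arr=0 -> substrate=0 bound=0 product=0
t=1: arr=2 -> substrate=0 bound=2 product=0
t=2: arr=3 -> substrate=3 bound=2 product=0
t=3: arr=0 -> substrate=3 bound=2 product=0
t=4: arr=0 -> substrate=1 bound=2 product=2
t=5: arr=1 -> substrate=2 bound=2 product=2
t=6: arr=2 -> substrate=4 bound=2 product=2
t=7: arr=0 -> substrate=2 bound=2 product=4

Answer: 0 2 2 2 2 2 2 2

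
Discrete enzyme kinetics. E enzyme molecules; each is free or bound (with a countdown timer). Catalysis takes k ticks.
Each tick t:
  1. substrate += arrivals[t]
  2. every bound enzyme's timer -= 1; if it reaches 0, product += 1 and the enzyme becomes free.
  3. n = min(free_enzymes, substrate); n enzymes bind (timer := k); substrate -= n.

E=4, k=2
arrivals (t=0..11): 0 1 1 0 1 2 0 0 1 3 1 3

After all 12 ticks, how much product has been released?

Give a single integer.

t=0: arr=0 -> substrate=0 bound=0 product=0
t=1: arr=1 -> substrate=0 bound=1 product=0
t=2: arr=1 -> substrate=0 bound=2 product=0
t=3: arr=0 -> substrate=0 bound=1 product=1
t=4: arr=1 -> substrate=0 bound=1 product=2
t=5: arr=2 -> substrate=0 bound=3 product=2
t=6: arr=0 -> substrate=0 bound=2 product=3
t=7: arr=0 -> substrate=0 bound=0 product=5
t=8: arr=1 -> substrate=0 bound=1 product=5
t=9: arr=3 -> substrate=0 bound=4 product=5
t=10: arr=1 -> substrate=0 bound=4 product=6
t=11: arr=3 -> substrate=0 bound=4 product=9

Answer: 9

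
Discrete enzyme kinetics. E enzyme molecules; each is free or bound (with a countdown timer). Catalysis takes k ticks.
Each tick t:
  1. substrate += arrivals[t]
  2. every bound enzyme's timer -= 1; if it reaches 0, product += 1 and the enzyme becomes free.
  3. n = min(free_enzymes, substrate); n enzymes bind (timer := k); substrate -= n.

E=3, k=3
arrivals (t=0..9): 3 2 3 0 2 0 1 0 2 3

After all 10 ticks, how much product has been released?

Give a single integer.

t=0: arr=3 -> substrate=0 bound=3 product=0
t=1: arr=2 -> substrate=2 bound=3 product=0
t=2: arr=3 -> substrate=5 bound=3 product=0
t=3: arr=0 -> substrate=2 bound=3 product=3
t=4: arr=2 -> substrate=4 bound=3 product=3
t=5: arr=0 -> substrate=4 bound=3 product=3
t=6: arr=1 -> substrate=2 bound=3 product=6
t=7: arr=0 -> substrate=2 bound=3 product=6
t=8: arr=2 -> substrate=4 bound=3 product=6
t=9: arr=3 -> substrate=4 bound=3 product=9

Answer: 9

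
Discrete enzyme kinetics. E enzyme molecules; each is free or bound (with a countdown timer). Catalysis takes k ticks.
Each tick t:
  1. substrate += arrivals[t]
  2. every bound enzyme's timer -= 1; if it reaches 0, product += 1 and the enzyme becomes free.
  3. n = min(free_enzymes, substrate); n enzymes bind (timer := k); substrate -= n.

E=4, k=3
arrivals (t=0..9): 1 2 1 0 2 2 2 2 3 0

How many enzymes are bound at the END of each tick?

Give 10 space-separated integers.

Answer: 1 3 4 3 3 4 4 4 4 4

Derivation:
t=0: arr=1 -> substrate=0 bound=1 product=0
t=1: arr=2 -> substrate=0 bound=3 product=0
t=2: arr=1 -> substrate=0 bound=4 product=0
t=3: arr=0 -> substrate=0 bound=3 product=1
t=4: arr=2 -> substrate=0 bound=3 product=3
t=5: arr=2 -> substrate=0 bound=4 product=4
t=6: arr=2 -> substrate=2 bound=4 product=4
t=7: arr=2 -> substrate=2 bound=4 product=6
t=8: arr=3 -> substrate=3 bound=4 product=8
t=9: arr=0 -> substrate=3 bound=4 product=8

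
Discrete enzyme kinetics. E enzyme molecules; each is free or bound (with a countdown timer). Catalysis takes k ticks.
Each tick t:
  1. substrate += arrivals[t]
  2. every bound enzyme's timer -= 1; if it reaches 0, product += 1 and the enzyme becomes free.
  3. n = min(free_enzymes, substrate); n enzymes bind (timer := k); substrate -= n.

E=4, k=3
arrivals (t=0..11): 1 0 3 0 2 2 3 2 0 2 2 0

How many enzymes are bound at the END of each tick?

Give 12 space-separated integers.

t=0: arr=1 -> substrate=0 bound=1 product=0
t=1: arr=0 -> substrate=0 bound=1 product=0
t=2: arr=3 -> substrate=0 bound=4 product=0
t=3: arr=0 -> substrate=0 bound=3 product=1
t=4: arr=2 -> substrate=1 bound=4 product=1
t=5: arr=2 -> substrate=0 bound=4 product=4
t=6: arr=3 -> substrate=3 bound=4 product=4
t=7: arr=2 -> substrate=4 bound=4 product=5
t=8: arr=0 -> substrate=1 bound=4 product=8
t=9: arr=2 -> substrate=3 bound=4 product=8
t=10: arr=2 -> substrate=4 bound=4 product=9
t=11: arr=0 -> substrate=1 bound=4 product=12

Answer: 1 1 4 3 4 4 4 4 4 4 4 4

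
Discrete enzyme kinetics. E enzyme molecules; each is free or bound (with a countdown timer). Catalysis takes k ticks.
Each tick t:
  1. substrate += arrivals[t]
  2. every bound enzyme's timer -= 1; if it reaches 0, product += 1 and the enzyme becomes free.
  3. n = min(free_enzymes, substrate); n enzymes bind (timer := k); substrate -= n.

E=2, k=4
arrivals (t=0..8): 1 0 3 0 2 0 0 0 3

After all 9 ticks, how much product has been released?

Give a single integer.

Answer: 3

Derivation:
t=0: arr=1 -> substrate=0 bound=1 product=0
t=1: arr=0 -> substrate=0 bound=1 product=0
t=2: arr=3 -> substrate=2 bound=2 product=0
t=3: arr=0 -> substrate=2 bound=2 product=0
t=4: arr=2 -> substrate=3 bound=2 product=1
t=5: arr=0 -> substrate=3 bound=2 product=1
t=6: arr=0 -> substrate=2 bound=2 product=2
t=7: arr=0 -> substrate=2 bound=2 product=2
t=8: arr=3 -> substrate=4 bound=2 product=3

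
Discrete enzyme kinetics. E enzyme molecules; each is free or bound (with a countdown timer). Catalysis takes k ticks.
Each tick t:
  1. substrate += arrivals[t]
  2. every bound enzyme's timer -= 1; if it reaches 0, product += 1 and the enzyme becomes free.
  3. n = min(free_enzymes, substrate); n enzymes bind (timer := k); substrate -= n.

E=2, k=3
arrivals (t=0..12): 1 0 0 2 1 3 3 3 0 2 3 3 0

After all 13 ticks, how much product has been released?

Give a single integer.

Answer: 7

Derivation:
t=0: arr=1 -> substrate=0 bound=1 product=0
t=1: arr=0 -> substrate=0 bound=1 product=0
t=2: arr=0 -> substrate=0 bound=1 product=0
t=3: arr=2 -> substrate=0 bound=2 product=1
t=4: arr=1 -> substrate=1 bound=2 product=1
t=5: arr=3 -> substrate=4 bound=2 product=1
t=6: arr=3 -> substrate=5 bound=2 product=3
t=7: arr=3 -> substrate=8 bound=2 product=3
t=8: arr=0 -> substrate=8 bound=2 product=3
t=9: arr=2 -> substrate=8 bound=2 product=5
t=10: arr=3 -> substrate=11 bound=2 product=5
t=11: arr=3 -> substrate=14 bound=2 product=5
t=12: arr=0 -> substrate=12 bound=2 product=7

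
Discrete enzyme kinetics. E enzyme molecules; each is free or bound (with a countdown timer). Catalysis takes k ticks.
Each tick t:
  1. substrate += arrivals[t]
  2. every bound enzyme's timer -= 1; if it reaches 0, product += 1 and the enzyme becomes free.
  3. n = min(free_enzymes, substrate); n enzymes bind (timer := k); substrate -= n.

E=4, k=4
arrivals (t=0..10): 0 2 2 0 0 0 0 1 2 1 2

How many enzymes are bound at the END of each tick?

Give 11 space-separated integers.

Answer: 0 2 4 4 4 2 0 1 3 4 4

Derivation:
t=0: arr=0 -> substrate=0 bound=0 product=0
t=1: arr=2 -> substrate=0 bound=2 product=0
t=2: arr=2 -> substrate=0 bound=4 product=0
t=3: arr=0 -> substrate=0 bound=4 product=0
t=4: arr=0 -> substrate=0 bound=4 product=0
t=5: arr=0 -> substrate=0 bound=2 product=2
t=6: arr=0 -> substrate=0 bound=0 product=4
t=7: arr=1 -> substrate=0 bound=1 product=4
t=8: arr=2 -> substrate=0 bound=3 product=4
t=9: arr=1 -> substrate=0 bound=4 product=4
t=10: arr=2 -> substrate=2 bound=4 product=4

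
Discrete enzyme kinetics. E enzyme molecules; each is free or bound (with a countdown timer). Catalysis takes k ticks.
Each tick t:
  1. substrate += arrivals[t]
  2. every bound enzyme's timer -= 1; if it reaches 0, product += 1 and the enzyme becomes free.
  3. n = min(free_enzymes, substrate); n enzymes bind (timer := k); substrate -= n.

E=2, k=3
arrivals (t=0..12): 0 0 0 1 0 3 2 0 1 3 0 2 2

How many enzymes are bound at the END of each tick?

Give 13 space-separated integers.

t=0: arr=0 -> substrate=0 bound=0 product=0
t=1: arr=0 -> substrate=0 bound=0 product=0
t=2: arr=0 -> substrate=0 bound=0 product=0
t=3: arr=1 -> substrate=0 bound=1 product=0
t=4: arr=0 -> substrate=0 bound=1 product=0
t=5: arr=3 -> substrate=2 bound=2 product=0
t=6: arr=2 -> substrate=3 bound=2 product=1
t=7: arr=0 -> substrate=3 bound=2 product=1
t=8: arr=1 -> substrate=3 bound=2 product=2
t=9: arr=3 -> substrate=5 bound=2 product=3
t=10: arr=0 -> substrate=5 bound=2 product=3
t=11: arr=2 -> substrate=6 bound=2 product=4
t=12: arr=2 -> substrate=7 bound=2 product=5

Answer: 0 0 0 1 1 2 2 2 2 2 2 2 2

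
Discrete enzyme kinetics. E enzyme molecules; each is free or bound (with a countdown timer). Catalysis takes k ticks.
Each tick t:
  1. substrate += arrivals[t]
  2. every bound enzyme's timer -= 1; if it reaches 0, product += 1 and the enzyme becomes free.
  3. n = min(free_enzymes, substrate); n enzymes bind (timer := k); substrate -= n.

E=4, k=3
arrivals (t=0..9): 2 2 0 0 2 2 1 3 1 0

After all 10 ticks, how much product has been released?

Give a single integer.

t=0: arr=2 -> substrate=0 bound=2 product=0
t=1: arr=2 -> substrate=0 bound=4 product=0
t=2: arr=0 -> substrate=0 bound=4 product=0
t=3: arr=0 -> substrate=0 bound=2 product=2
t=4: arr=2 -> substrate=0 bound=2 product=4
t=5: arr=2 -> substrate=0 bound=4 product=4
t=6: arr=1 -> substrate=1 bound=4 product=4
t=7: arr=3 -> substrate=2 bound=4 product=6
t=8: arr=1 -> substrate=1 bound=4 product=8
t=9: arr=0 -> substrate=1 bound=4 product=8

Answer: 8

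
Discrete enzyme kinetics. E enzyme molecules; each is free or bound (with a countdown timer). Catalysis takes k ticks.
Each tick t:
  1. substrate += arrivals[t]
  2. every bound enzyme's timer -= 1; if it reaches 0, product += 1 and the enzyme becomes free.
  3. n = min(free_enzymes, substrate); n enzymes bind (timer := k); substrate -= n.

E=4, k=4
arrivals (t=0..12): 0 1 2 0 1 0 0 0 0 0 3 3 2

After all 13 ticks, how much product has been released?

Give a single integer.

t=0: arr=0 -> substrate=0 bound=0 product=0
t=1: arr=1 -> substrate=0 bound=1 product=0
t=2: arr=2 -> substrate=0 bound=3 product=0
t=3: arr=0 -> substrate=0 bound=3 product=0
t=4: arr=1 -> substrate=0 bound=4 product=0
t=5: arr=0 -> substrate=0 bound=3 product=1
t=6: arr=0 -> substrate=0 bound=1 product=3
t=7: arr=0 -> substrate=0 bound=1 product=3
t=8: arr=0 -> substrate=0 bound=0 product=4
t=9: arr=0 -> substrate=0 bound=0 product=4
t=10: arr=3 -> substrate=0 bound=3 product=4
t=11: arr=3 -> substrate=2 bound=4 product=4
t=12: arr=2 -> substrate=4 bound=4 product=4

Answer: 4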